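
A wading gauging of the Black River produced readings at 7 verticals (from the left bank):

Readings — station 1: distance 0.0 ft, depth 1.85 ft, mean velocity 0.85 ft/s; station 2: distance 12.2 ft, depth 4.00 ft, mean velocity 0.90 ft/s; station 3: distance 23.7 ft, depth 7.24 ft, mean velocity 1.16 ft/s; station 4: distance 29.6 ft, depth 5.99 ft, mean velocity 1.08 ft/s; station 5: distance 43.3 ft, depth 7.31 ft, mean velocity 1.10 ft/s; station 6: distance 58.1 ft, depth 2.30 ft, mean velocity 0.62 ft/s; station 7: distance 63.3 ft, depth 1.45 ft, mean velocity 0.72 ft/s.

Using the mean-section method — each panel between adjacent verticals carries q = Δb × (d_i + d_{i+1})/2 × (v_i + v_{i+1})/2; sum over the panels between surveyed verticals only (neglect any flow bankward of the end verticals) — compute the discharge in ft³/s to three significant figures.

309 ft³/s

Panel 1-2: Δb = 12.2 ft, d̄ = (1.85+4.00)/2 = 2.925, v̄ = (0.85+0.90)/2 = 0.875 → q = 12.2×2.925×0.875 = 31.22 ft³/s
Panel 2-3: Δb = 11.5 ft, d̄ = (4.00+7.24)/2 = 5.62, v̄ = (0.90+1.16)/2 = 1.03 → q = 11.5×5.62×1.03 = 66.57 ft³/s
Panel 3-4: Δb = 5.9 ft, d̄ = (7.24+5.99)/2 = 6.615, v̄ = (1.16+1.08)/2 = 1.12 → q = 5.9×6.615×1.12 = 43.71 ft³/s
Panel 4-5: Δb = 13.7 ft, d̄ = (5.99+7.31)/2 = 6.65, v̄ = (1.08+1.10)/2 = 1.09 → q = 13.7×6.65×1.09 = 99.30 ft³/s
Panel 5-6: Δb = 14.8 ft, d̄ = (7.31+2.30)/2 = 4.805, v̄ = (1.10+0.62)/2 = 0.86 → q = 14.8×4.805×0.86 = 61.16 ft³/s
Panel 6-7: Δb = 5.2 ft, d̄ = (2.30+1.45)/2 = 1.875, v̄ = (0.62+0.72)/2 = 0.67 → q = 5.2×1.875×0.67 = 6.533 ft³/s
Q = Σ q = 308.5 ft³/s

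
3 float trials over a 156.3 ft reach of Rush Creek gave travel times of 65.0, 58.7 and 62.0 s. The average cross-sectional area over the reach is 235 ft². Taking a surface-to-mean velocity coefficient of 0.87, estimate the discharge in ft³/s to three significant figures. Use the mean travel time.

t̄ = (65.0 + 58.7 + 62.0) / 3 = 61.9 s
v_surface = L / t̄ = 156.3 / 61.9 = 2.525 ft/s
v_mean = 0.87 × 2.525 = 2.197 ft/s
Q = A × v_mean = 235 × 2.197 = 516.2 ft³/s

516 ft³/s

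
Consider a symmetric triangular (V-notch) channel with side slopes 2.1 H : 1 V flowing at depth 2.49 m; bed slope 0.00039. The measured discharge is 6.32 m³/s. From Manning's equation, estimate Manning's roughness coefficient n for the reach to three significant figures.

A = z·y² = 2.1×2.49² = 13.02 m²
P = 2y√(1+z²) = 2×2.49×√(1+2.1²) = 11.58 m
R = A/P = 13.02/11.58 = 1.124 m
n = (1/Q)·A·R^(2/3)·S^(1/2) = (1/6.32) × 13.02 × 1.081 × 0.01975 = 0.04398

0.0440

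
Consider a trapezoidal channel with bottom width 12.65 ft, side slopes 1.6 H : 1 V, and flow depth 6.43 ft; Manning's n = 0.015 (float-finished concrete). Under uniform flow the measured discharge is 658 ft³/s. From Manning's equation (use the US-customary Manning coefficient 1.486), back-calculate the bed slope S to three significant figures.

A = (b + z·y)·y = (12.65 + 1.6×6.43)×6.43 = 147.5 ft²
P = b + 2y√(1+z²) = 12.65 + 2×6.43×√(1+1.6²) = 36.91 ft
R = A/P = 147.5/36.91 = 3.996 ft
S = (Q·n / (1.486·A·R^(2/3)))² = (658×0.015 / (1.486×147.5×2.518))² = 0.0003199

0.000320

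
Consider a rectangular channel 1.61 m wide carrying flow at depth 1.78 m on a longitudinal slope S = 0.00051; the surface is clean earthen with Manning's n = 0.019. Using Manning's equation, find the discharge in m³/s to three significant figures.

A = b·y = 1.61 × 1.78 = 2.866 m²
P = b + 2y = 1.61 + 2×1.78 = 5.170 m
R = A/P = 2.866/5.170 = 0.5543 m
Q = (1/n)·A·R^(2/3)·S^(1/2) = (1/0.019) × 2.866 × 0.5543^(2/3) × 0.00051^(1/2) = 2.299 m³/s

2.30 m³/s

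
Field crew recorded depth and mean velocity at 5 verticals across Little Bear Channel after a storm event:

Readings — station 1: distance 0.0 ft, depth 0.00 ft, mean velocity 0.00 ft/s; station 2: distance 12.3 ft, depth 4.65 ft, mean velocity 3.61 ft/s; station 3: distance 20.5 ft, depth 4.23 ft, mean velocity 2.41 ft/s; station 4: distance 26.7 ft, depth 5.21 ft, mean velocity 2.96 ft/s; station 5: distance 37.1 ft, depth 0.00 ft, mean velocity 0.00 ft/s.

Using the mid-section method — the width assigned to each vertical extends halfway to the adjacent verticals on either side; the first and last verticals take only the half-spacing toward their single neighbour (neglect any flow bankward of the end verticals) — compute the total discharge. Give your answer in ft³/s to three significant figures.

w_2 = (20.5 − 0.0)/2 = 10.25 ft; q_2 = 3.61 × 4.65 × 10.25 = 172.1 ft³/s
w_3 = (26.7 − 12.3)/2 = 7.2 ft; q_3 = 2.41 × 4.23 × 7.2 = 73.40 ft³/s
w_4 = (37.1 − 20.5)/2 = 8.3 ft; q_4 = 2.96 × 5.21 × 8.3 = 128.0 ft³/s
Stations 1, 5 contribute zero (depth or velocity is 0).
Q = Σ qᵢ = 373.5 ft³/s

373 ft³/s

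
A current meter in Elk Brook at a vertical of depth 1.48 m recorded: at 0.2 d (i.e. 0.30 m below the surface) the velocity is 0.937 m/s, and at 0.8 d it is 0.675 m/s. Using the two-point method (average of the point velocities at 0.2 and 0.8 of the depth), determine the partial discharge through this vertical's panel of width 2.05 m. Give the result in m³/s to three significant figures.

v̄ = (0.937 + 0.675) / 2 = 0.8060 m/s
q = v̄ × d × w = 0.8060 × 1.48 × 2.05 = 2.445 m³/s

2.45 m³/s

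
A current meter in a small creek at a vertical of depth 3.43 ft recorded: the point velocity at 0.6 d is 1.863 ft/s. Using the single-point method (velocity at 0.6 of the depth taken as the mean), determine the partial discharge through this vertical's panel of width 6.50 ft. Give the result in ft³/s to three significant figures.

41.5 ft³/s

v̄ = v₀.₆ = 1.863 ft/s
q = v̄ × d × w = 1.863 × 3.43 × 6.50 = 41.54 ft³/s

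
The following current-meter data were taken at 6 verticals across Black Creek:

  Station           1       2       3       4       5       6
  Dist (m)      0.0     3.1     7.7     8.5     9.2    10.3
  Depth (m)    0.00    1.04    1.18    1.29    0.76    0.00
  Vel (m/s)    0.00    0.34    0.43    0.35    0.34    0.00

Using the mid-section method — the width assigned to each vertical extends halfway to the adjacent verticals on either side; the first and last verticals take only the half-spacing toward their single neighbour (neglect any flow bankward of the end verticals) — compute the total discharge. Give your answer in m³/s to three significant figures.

w_2 = (7.7 − 0.0)/2 = 3.85 m; q_2 = 0.34 × 1.04 × 3.85 = 1.361 m³/s
w_3 = (8.5 − 3.1)/2 = 2.7 m; q_3 = 0.43 × 1.18 × 2.7 = 1.370 m³/s
w_4 = (9.2 − 7.7)/2 = 0.75 m; q_4 = 0.35 × 1.29 × 0.75 = 0.3386 m³/s
w_5 = (10.3 − 8.5)/2 = 0.9 m; q_5 = 0.34 × 0.76 × 0.9 = 0.2326 m³/s
Stations 1, 6 contribute zero (depth or velocity is 0).
Q = Σ qᵢ = 3.303 m³/s

3.30 m³/s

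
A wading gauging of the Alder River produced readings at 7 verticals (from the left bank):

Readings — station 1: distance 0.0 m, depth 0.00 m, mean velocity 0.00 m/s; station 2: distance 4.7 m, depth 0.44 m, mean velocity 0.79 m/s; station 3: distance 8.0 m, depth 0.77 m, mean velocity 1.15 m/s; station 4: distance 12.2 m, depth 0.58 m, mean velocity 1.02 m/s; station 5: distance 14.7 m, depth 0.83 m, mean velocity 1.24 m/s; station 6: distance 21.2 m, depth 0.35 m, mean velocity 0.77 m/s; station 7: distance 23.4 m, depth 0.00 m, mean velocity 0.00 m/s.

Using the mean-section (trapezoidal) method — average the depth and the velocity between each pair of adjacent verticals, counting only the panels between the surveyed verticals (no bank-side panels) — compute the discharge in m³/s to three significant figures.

Panel 1-2: Δb = 4.7 m, d̄ = (0.00+0.44)/2 = 0.22, v̄ = (0.00+0.79)/2 = 0.395 → q = 4.7×0.22×0.395 = 0.4084 m³/s
Panel 2-3: Δb = 3.3 m, d̄ = (0.44+0.77)/2 = 0.605, v̄ = (0.79+1.15)/2 = 0.97 → q = 3.3×0.605×0.97 = 1.937 m³/s
Panel 3-4: Δb = 4.2 m, d̄ = (0.77+0.58)/2 = 0.675, v̄ = (1.15+1.02)/2 = 1.085 → q = 4.2×0.675×1.085 = 3.076 m³/s
Panel 4-5: Δb = 2.5 m, d̄ = (0.58+0.83)/2 = 0.705, v̄ = (1.02+1.24)/2 = 1.13 → q = 2.5×0.705×1.13 = 1.992 m³/s
Panel 5-6: Δb = 6.5 m, d̄ = (0.83+0.35)/2 = 0.59, v̄ = (1.24+0.77)/2 = 1.005 → q = 6.5×0.59×1.005 = 3.854 m³/s
Panel 6-7: Δb = 2.2 m, d̄ = (0.35+0.00)/2 = 0.175, v̄ = (0.77+0.00)/2 = 0.385 → q = 2.2×0.175×0.385 = 0.1482 m³/s
Q = Σ q = 11.42 m³/s

11.4 m³/s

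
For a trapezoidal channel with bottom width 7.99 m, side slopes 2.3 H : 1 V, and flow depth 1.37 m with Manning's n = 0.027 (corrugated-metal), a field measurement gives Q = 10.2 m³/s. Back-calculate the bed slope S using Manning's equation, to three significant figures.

0.000314

A = (b + z·y)·y = (7.99 + 2.3×1.37)×1.37 = 15.26 m²
P = b + 2y√(1+z²) = 7.99 + 2×1.37×√(1+2.3²) = 14.86 m
R = A/P = 15.26/14.86 = 1.027 m
S = (Q·n / (1·A·R^(2/3)))² = (10.2×0.027 / (1×15.26×1.018))² = 0.0003142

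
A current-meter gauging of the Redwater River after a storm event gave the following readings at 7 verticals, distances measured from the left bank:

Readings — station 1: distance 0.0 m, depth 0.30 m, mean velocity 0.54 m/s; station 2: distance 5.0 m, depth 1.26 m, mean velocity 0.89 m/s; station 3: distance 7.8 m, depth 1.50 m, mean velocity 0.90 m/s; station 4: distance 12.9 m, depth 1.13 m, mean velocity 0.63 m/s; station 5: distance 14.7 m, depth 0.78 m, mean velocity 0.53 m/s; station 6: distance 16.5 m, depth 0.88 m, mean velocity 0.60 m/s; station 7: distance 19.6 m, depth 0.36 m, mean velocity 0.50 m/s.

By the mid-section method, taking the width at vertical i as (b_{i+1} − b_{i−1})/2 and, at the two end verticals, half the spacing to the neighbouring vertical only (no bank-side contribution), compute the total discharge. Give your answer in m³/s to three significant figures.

14.9 m³/s

w_1 = (5.0 − 0.0)/2 = 2.5 m; q_1 = 0.54 × 0.30 × 2.5 = 0.4050 m³/s
w_2 = (7.8 − 0.0)/2 = 3.9 m; q_2 = 0.89 × 1.26 × 3.9 = 4.373 m³/s
w_3 = (12.9 − 5.0)/2 = 3.95 m; q_3 = 0.90 × 1.50 × 3.95 = 5.333 m³/s
w_4 = (14.7 − 7.8)/2 = 3.45 m; q_4 = 0.63 × 1.13 × 3.45 = 2.456 m³/s
w_5 = (16.5 − 12.9)/2 = 1.8 m; q_5 = 0.53 × 0.78 × 1.8 = 0.7441 m³/s
w_6 = (19.6 − 14.7)/2 = 2.45 m; q_6 = 0.60 × 0.88 × 2.45 = 1.294 m³/s
w_7 = (19.6 − 16.5)/2 = 1.55 m; q_7 = 0.50 × 0.36 × 1.55 = 0.2790 m³/s
Q = Σ qᵢ = 14.88 m³/s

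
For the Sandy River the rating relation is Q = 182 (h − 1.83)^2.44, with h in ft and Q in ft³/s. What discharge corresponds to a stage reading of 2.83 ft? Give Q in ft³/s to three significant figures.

182 ft³/s

Q = 182 × (2.83 − 1.83)^2.44 = 182 × 1^2.44 = 182.0 ft³/s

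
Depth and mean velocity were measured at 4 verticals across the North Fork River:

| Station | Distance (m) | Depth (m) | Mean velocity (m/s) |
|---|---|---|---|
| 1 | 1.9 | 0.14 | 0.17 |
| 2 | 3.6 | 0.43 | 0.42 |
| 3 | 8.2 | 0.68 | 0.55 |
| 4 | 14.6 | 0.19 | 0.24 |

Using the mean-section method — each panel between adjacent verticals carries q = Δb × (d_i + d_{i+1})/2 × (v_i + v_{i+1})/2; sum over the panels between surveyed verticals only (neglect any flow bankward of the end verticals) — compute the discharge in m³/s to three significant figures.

Panel 1-2: Δb = 1.7 m, d̄ = (0.14+0.43)/2 = 0.285, v̄ = (0.17+0.42)/2 = 0.295 → q = 1.7×0.285×0.295 = 0.1429 m³/s
Panel 2-3: Δb = 4.6 m, d̄ = (0.43+0.68)/2 = 0.555, v̄ = (0.42+0.55)/2 = 0.485 → q = 4.6×0.555×0.485 = 1.238 m³/s
Panel 3-4: Δb = 6.4 m, d̄ = (0.68+0.19)/2 = 0.435, v̄ = (0.55+0.24)/2 = 0.395 → q = 6.4×0.435×0.395 = 1.100 m³/s
Q = Σ q = 2.481 m³/s

2.48 m³/s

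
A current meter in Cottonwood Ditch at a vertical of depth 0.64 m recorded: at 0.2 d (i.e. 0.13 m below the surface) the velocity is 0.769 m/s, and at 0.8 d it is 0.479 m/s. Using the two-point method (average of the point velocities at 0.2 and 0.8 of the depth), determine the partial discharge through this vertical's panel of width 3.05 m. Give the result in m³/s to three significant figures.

v̄ = (0.769 + 0.479) / 2 = 0.6240 m/s
q = v̄ × d × w = 0.6240 × 0.64 × 3.05 = 1.218 m³/s

1.22 m³/s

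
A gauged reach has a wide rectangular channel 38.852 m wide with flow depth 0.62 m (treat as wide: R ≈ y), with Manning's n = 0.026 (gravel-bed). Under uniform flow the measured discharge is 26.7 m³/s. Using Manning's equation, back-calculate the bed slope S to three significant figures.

A = b·y = 38.852 × 0.62 = 24.09 m²
Wide channel: R ≈ y = 0.62 m
S = (Q·n / (1·A·R^(2/3)))² = (26.7×0.026 / (1×24.09×0.7271))² = 0.001571

0.00157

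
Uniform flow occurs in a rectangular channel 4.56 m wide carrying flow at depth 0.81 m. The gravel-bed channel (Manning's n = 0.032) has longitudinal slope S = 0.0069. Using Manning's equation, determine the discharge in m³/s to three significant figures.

A = b·y = 4.56 × 0.81 = 3.694 m²
P = b + 2y = 4.56 + 2×0.81 = 6.180 m
R = A/P = 3.694/6.180 = 0.5977 m
Q = (1/n)·A·R^(2/3)·S^(1/2) = (1/0.032) × 3.694 × 0.5977^(2/3) × 0.0069^(1/2) = 6.803 m³/s

6.80 m³/s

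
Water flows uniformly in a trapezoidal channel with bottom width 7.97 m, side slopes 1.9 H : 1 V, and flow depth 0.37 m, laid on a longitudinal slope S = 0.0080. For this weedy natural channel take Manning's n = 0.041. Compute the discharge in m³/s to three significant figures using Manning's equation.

3.38 m³/s

A = (b + z·y)·y = (7.97 + 1.9×0.37)×0.37 = 3.209 m²
P = b + 2y√(1+z²) = 7.97 + 2×0.37×√(1+1.9²) = 9.559 m
R = A/P = 3.209/9.559 = 0.3357 m
Q = (1/n)·A·R^(2/3)·S^(1/2) = (1/0.041) × 3.209 × 0.3357^(2/3) × 0.0080^(1/2) = 3.381 m³/s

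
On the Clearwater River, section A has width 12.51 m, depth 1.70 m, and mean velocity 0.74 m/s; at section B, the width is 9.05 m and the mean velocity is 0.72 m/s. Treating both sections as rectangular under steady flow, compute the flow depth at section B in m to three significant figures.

Q = A₁V₁ = (12.51×1.70) × 0.74 = 15.74 m³/s
d₂ = Q/(b₂ V₂) = 15.74/(9.05×0.72) = 2.415 m

2.42 m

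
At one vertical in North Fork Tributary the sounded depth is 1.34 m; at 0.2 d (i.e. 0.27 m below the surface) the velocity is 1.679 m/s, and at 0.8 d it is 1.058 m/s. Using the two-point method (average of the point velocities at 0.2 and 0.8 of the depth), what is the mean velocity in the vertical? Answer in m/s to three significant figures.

v̄ = (1.679 + 1.058) / 2 = 1.369 m/s

1.37 m/s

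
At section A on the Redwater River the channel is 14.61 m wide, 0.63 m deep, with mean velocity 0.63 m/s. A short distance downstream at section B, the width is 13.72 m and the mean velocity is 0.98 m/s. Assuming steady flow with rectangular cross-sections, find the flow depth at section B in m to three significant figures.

0.431 m

Q = A₁V₁ = (14.61×0.63) × 0.63 = 5.799 m³/s
d₂ = Q/(b₂ V₂) = 5.799/(13.72×0.98) = 0.4313 m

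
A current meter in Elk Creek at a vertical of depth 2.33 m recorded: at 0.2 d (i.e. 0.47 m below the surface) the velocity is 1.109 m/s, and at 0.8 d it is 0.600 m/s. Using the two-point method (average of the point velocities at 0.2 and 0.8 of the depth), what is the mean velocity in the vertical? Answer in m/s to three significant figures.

v̄ = (1.109 + 0.600) / 2 = 0.8545 m/s

0.855 m/s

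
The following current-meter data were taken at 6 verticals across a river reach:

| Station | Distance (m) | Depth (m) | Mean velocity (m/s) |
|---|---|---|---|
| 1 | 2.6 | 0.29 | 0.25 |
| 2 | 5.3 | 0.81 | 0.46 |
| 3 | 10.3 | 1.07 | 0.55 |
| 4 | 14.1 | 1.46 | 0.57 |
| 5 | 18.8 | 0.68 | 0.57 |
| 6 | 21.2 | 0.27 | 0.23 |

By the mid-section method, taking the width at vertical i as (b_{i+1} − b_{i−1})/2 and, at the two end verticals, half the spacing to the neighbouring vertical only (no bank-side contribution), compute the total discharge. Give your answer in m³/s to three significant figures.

9.11 m³/s

w_1 = (5.3 − 2.6)/2 = 1.35 m; q_1 = 0.25 × 0.29 × 1.35 = 0.09788 m³/s
w_2 = (10.3 − 2.6)/2 = 3.85 m; q_2 = 0.46 × 0.81 × 3.85 = 1.435 m³/s
w_3 = (14.1 − 5.3)/2 = 4.4 m; q_3 = 0.55 × 1.07 × 4.4 = 2.589 m³/s
w_4 = (18.8 − 10.3)/2 = 4.25 m; q_4 = 0.57 × 1.46 × 4.25 = 3.537 m³/s
w_5 = (21.2 − 14.1)/2 = 3.55 m; q_5 = 0.57 × 0.68 × 3.55 = 1.376 m³/s
w_6 = (21.2 − 18.8)/2 = 1.2 m; q_6 = 0.23 × 0.27 × 1.2 = 0.07452 m³/s
Q = Σ qᵢ = 9.109 m³/s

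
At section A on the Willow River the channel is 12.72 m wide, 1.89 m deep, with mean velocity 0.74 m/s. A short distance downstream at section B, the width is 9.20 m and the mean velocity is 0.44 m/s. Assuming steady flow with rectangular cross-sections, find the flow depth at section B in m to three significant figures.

Q = A₁V₁ = (12.72×1.89) × 0.74 = 17.79 m³/s
d₂ = Q/(b₂ V₂) = 17.79/(9.20×0.44) = 4.395 m

4.39 m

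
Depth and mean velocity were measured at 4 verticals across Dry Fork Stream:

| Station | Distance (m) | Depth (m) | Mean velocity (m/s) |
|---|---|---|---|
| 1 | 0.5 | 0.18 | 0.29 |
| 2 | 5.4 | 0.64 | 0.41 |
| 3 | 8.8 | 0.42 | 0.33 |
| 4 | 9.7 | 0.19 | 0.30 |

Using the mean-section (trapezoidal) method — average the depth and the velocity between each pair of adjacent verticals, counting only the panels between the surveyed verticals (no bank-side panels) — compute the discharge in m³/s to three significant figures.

Panel 1-2: Δb = 4.9 m, d̄ = (0.18+0.64)/2 = 0.41, v̄ = (0.29+0.41)/2 = 0.35 → q = 4.9×0.41×0.35 = 0.7032 m³/s
Panel 2-3: Δb = 3.4 m, d̄ = (0.64+0.42)/2 = 0.53, v̄ = (0.41+0.33)/2 = 0.37 → q = 3.4×0.53×0.37 = 0.6667 m³/s
Panel 3-4: Δb = 0.9 m, d̄ = (0.42+0.19)/2 = 0.305, v̄ = (0.33+0.30)/2 = 0.315 → q = 0.9×0.305×0.315 = 0.08647 m³/s
Q = Σ q = 1.456 m³/s

1.46 m³/s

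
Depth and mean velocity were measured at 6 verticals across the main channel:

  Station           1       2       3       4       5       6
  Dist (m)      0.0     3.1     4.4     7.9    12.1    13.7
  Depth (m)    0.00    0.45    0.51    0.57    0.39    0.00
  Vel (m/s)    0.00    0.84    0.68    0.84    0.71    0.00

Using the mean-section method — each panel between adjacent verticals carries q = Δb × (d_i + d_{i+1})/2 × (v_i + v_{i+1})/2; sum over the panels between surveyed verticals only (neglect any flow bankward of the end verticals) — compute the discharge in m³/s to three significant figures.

Panel 1-2: Δb = 3.1 m, d̄ = (0.00+0.45)/2 = 0.225, v̄ = (0.00+0.84)/2 = 0.42 → q = 3.1×0.225×0.42 = 0.2930 m³/s
Panel 2-3: Δb = 1.3 m, d̄ = (0.45+0.51)/2 = 0.48, v̄ = (0.84+0.68)/2 = 0.76 → q = 1.3×0.48×0.76 = 0.4742 m³/s
Panel 3-4: Δb = 3.5 m, d̄ = (0.51+0.57)/2 = 0.54, v̄ = (0.68+0.84)/2 = 0.76 → q = 3.5×0.54×0.76 = 1.436 m³/s
Panel 4-5: Δb = 4.2 m, d̄ = (0.57+0.39)/2 = 0.48, v̄ = (0.84+0.71)/2 = 0.775 → q = 4.2×0.48×0.775 = 1.562 m³/s
Panel 5-6: Δb = 1.6 m, d̄ = (0.39+0.00)/2 = 0.195, v̄ = (0.71+0.00)/2 = 0.355 → q = 1.6×0.195×0.355 = 0.1108 m³/s
Q = Σ q = 3.877 m³/s

3.88 m³/s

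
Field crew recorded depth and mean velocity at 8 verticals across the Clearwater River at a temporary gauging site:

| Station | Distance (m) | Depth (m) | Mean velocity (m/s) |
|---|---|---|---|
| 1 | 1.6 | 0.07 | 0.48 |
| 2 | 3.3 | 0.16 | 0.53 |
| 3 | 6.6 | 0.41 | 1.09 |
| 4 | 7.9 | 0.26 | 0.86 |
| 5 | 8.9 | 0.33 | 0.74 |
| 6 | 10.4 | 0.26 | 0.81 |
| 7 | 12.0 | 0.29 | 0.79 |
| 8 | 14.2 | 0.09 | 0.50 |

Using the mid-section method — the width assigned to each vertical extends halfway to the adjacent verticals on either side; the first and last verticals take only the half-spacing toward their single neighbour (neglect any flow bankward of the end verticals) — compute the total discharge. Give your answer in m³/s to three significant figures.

2.64 m³/s

w_1 = (3.3 − 1.6)/2 = 0.85 m; q_1 = 0.48 × 0.07 × 0.85 = 0.02856 m³/s
w_2 = (6.6 − 1.6)/2 = 2.5 m; q_2 = 0.53 × 0.16 × 2.5 = 0.2120 m³/s
w_3 = (7.9 − 3.3)/2 = 2.3 m; q_3 = 1.09 × 0.41 × 2.3 = 1.028 m³/s
w_4 = (8.9 − 6.6)/2 = 1.15 m; q_4 = 0.86 × 0.26 × 1.15 = 0.2571 m³/s
w_5 = (10.4 − 7.9)/2 = 1.25 m; q_5 = 0.74 × 0.33 × 1.25 = 0.3053 m³/s
w_6 = (12.0 − 8.9)/2 = 1.55 m; q_6 = 0.81 × 0.26 × 1.55 = 0.3264 m³/s
w_7 = (14.2 − 10.4)/2 = 1.9 m; q_7 = 0.79 × 0.29 × 1.9 = 0.4353 m³/s
w_8 = (14.2 − 12.0)/2 = 1.1 m; q_8 = 0.50 × 0.09 × 1.1 = 0.04950 m³/s
Q = Σ qᵢ = 2.642 m³/s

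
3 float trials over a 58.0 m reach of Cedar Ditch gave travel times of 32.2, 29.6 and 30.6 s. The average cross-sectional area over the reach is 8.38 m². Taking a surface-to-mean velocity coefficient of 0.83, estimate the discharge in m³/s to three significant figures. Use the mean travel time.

t̄ = (32.2 + 29.6 + 30.6) / 3 = 30.8 s
v_surface = L / t̄ = 58.0 / 30.8 = 1.883 m/s
v_mean = 0.83 × 1.883 = 1.563 m/s
Q = A × v_mean = 8.38 × 1.563 = 13.10 m³/s

13.1 m³/s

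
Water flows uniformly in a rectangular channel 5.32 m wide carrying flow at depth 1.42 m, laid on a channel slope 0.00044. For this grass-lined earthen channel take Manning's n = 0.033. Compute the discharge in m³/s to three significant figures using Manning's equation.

4.56 m³/s

A = b·y = 5.32 × 1.42 = 7.554 m²
P = b + 2y = 5.32 + 2×1.42 = 8.160 m
R = A/P = 7.554/8.160 = 0.9258 m
Q = (1/n)·A·R^(2/3)·S^(1/2) = (1/0.033) × 7.554 × 0.9258^(2/3) × 0.00044^(1/2) = 4.561 m³/s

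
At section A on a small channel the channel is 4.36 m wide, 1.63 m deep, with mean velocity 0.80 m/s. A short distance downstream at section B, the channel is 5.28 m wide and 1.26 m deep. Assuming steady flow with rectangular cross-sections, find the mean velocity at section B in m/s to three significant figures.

Q = A₁V₁ = (4.36×1.63) × 0.80 = 5.685 m³/s
A₂ = 5.28 × 1.26 = 6.653 m²
V₂ = Q/A₂ = 5.685/6.653 = 0.8546 m/s

0.855 m/s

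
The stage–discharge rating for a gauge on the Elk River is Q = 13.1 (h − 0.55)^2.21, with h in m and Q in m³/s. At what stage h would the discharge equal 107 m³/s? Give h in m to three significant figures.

h − h₀ = (Q/C)^(1/b) = (107/13.1)^(1/2.21) = 2.587 m
h = 0.55 + 2.587 = 3.137 m

3.14 m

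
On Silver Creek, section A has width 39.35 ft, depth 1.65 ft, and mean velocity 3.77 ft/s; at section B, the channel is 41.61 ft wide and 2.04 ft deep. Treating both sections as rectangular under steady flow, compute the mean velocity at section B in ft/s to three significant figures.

2.88 ft/s

Q = A₁V₁ = (39.35×1.65) × 3.77 = 244.8 ft³/s
A₂ = 41.61 × 2.04 = 84.88 ft²
V₂ = Q/A₂ = 244.8/84.88 = 2.884 ft/s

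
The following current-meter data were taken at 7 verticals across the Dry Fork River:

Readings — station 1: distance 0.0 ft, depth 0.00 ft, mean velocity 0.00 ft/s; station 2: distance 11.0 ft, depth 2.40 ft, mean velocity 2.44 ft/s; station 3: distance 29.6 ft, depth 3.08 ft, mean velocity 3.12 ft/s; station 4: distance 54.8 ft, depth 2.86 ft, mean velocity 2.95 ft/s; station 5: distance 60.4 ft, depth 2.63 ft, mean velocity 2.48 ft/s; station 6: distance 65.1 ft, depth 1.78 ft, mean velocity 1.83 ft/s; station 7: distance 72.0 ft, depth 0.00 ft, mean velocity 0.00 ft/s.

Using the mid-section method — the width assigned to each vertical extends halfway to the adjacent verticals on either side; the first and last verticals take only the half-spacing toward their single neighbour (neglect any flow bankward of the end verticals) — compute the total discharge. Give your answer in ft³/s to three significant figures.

w_2 = (29.6 − 0.0)/2 = 14.8 ft; q_2 = 2.44 × 2.40 × 14.8 = 86.67 ft³/s
w_3 = (54.8 − 11.0)/2 = 21.9 ft; q_3 = 3.12 × 3.08 × 21.9 = 210.5 ft³/s
w_4 = (60.4 − 29.6)/2 = 15.4 ft; q_4 = 2.95 × 2.86 × 15.4 = 129.9 ft³/s
w_5 = (65.1 − 54.8)/2 = 5.15 ft; q_5 = 2.48 × 2.63 × 5.15 = 33.59 ft³/s
w_6 = (72.0 − 60.4)/2 = 5.8 ft; q_6 = 1.83 × 1.78 × 5.8 = 18.89 ft³/s
Stations 1, 7 contribute zero (depth or velocity is 0).
Q = Σ qᵢ = 479.5 ft³/s

480 ft³/s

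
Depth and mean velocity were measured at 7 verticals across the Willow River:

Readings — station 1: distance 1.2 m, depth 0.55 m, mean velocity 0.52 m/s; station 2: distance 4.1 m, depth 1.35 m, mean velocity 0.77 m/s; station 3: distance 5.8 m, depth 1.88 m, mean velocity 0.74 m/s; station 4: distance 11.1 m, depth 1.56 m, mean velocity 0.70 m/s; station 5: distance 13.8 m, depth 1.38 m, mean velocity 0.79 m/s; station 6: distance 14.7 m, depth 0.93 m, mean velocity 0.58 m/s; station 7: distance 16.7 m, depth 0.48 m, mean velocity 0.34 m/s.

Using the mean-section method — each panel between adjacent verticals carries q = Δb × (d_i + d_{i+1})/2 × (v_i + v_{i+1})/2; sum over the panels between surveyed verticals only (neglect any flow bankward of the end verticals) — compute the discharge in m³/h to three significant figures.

Panel 1-2: Δb = 2.9 m, d̄ = (0.55+1.35)/2 = 0.95, v̄ = (0.52+0.77)/2 = 0.645 → q = 2.9×0.95×0.645 = 1.777 m³/s
Panel 2-3: Δb = 1.7 m, d̄ = (1.35+1.88)/2 = 1.615, v̄ = (0.77+0.74)/2 = 0.755 → q = 1.7×1.615×0.755 = 2.073 m³/s
Panel 3-4: Δb = 5.3 m, d̄ = (1.88+1.56)/2 = 1.72, v̄ = (0.74+0.70)/2 = 0.72 → q = 5.3×1.72×0.72 = 6.564 m³/s
Panel 4-5: Δb = 2.7 m, d̄ = (1.56+1.38)/2 = 1.47, v̄ = (0.70+0.79)/2 = 0.745 → q = 2.7×1.47×0.745 = 2.957 m³/s
Panel 5-6: Δb = 0.9 m, d̄ = (1.38+0.93)/2 = 1.155, v̄ = (0.79+0.58)/2 = 0.685 → q = 0.9×1.155×0.685 = 0.7121 m³/s
Panel 6-7: Δb = 2 m, d̄ = (0.93+0.48)/2 = 0.705, v̄ = (0.58+0.34)/2 = 0.46 → q = 2×0.705×0.46 = 0.6486 m³/s
Q = Σ q = 14.73 m³/s
= 14.73 × 3600 = 53030 m³/h

53000 m³/h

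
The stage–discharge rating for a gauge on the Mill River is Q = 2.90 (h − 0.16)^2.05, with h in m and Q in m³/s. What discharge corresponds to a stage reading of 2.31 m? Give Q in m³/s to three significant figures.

Q = 2.90 × (2.31 − 0.16)^2.05 = 2.90 × 2.15^2.05 = 13.93 m³/s

13.9 m³/s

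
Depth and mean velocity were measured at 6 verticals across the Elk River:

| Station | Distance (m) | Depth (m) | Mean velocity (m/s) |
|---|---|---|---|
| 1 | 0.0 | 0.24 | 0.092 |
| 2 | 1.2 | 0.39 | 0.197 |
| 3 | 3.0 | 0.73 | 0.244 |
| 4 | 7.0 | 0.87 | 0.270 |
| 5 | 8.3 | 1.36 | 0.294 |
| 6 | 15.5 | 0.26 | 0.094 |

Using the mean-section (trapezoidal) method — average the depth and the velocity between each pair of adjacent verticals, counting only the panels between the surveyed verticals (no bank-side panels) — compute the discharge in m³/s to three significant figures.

Panel 1-2: Δb = 1.2 m, d̄ = (0.24+0.39)/2 = 0.315, v̄ = (0.092+0.197)/2 = 0.1445 → q = 1.2×0.315×0.1445 = 0.05462 m³/s
Panel 2-3: Δb = 1.8 m, d̄ = (0.39+0.73)/2 = 0.56, v̄ = (0.197+0.244)/2 = 0.2205 → q = 1.8×0.56×0.2205 = 0.2223 m³/s
Panel 3-4: Δb = 4 m, d̄ = (0.73+0.87)/2 = 0.8, v̄ = (0.244+0.270)/2 = 0.257 → q = 4×0.8×0.257 = 0.8224 m³/s
Panel 4-5: Δb = 1.3 m, d̄ = (0.87+1.36)/2 = 1.115, v̄ = (0.270+0.294)/2 = 0.282 → q = 1.3×1.115×0.282 = 0.4088 m³/s
Panel 5-6: Δb = 7.2 m, d̄ = (1.36+0.26)/2 = 0.81, v̄ = (0.294+0.094)/2 = 0.194 → q = 7.2×0.81×0.194 = 1.131 m³/s
Q = Σ q = 2.639 m³/s

2.64 m³/s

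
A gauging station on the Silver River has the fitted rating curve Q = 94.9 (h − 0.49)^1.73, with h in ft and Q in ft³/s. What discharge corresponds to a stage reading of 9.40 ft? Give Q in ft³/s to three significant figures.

4170 ft³/s

Q = 94.9 × (9.40 − 0.49)^1.73 = 94.9 × 8.91^1.73 = 4174 ft³/s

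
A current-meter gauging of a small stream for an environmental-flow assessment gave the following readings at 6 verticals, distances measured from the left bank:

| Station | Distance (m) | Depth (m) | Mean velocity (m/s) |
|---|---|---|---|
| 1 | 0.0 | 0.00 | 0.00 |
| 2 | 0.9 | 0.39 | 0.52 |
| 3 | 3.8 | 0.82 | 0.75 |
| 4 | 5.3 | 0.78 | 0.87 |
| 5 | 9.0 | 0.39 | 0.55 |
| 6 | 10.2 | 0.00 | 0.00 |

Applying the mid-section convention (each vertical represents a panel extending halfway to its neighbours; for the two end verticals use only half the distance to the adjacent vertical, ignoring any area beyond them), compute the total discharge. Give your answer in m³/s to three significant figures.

w_2 = (3.8 − 0.0)/2 = 1.9 m; q_2 = 0.52 × 0.39 × 1.9 = 0.3853 m³/s
w_3 = (5.3 − 0.9)/2 = 2.2 m; q_3 = 0.75 × 0.82 × 2.2 = 1.353 m³/s
w_4 = (9.0 − 3.8)/2 = 2.6 m; q_4 = 0.87 × 0.78 × 2.6 = 1.764 m³/s
w_5 = (10.2 − 5.3)/2 = 2.45 m; q_5 = 0.55 × 0.39 × 2.45 = 0.5255 m³/s
Stations 1, 6 contribute zero (depth or velocity is 0).
Q = Σ qᵢ = 4.028 m³/s

4.03 m³/s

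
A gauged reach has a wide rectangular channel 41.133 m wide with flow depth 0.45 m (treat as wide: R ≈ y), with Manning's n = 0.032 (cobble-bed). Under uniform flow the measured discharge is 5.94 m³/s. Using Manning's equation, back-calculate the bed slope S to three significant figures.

0.000306

A = b·y = 41.133 × 0.45 = 18.51 m²
Wide channel: R ≈ y = 0.45 m
S = (Q·n / (1·A·R^(2/3)))² = (5.94×0.032 / (1×18.51×0.5872))² = 0.0003058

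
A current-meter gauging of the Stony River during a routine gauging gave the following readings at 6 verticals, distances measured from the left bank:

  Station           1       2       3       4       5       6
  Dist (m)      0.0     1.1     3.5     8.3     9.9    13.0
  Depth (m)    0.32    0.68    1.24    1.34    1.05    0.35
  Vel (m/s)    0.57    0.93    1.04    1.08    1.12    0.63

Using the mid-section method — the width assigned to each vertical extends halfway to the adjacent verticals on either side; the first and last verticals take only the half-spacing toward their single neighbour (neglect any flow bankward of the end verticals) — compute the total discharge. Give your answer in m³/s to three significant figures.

w_1 = (1.1 − 0.0)/2 = 0.55 m; q_1 = 0.57 × 0.32 × 0.55 = 0.1003 m³/s
w_2 = (3.5 − 0.0)/2 = 1.75 m; q_2 = 0.93 × 0.68 × 1.75 = 1.107 m³/s
w_3 = (8.3 − 1.1)/2 = 3.6 m; q_3 = 1.04 × 1.24 × 3.6 = 4.643 m³/s
w_4 = (9.9 − 3.5)/2 = 3.2 m; q_4 = 1.08 × 1.34 × 3.2 = 4.631 m³/s
w_5 = (13.0 − 8.3)/2 = 2.35 m; q_5 = 1.12 × 1.05 × 2.35 = 2.764 m³/s
w_6 = (13.0 − 9.9)/2 = 1.55 m; q_6 = 0.63 × 0.35 × 1.55 = 0.3418 m³/s
Q = Σ qᵢ = 13.59 m³/s

13.6 m³/s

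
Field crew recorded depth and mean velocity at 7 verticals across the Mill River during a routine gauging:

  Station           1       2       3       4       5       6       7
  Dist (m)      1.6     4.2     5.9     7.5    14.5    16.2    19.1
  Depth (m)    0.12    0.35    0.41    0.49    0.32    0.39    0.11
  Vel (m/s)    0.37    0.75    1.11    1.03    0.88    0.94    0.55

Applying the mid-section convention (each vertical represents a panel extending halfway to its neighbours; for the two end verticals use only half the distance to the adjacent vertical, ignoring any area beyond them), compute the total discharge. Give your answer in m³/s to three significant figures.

w_1 = (4.2 − 1.6)/2 = 1.3 m; q_1 = 0.37 × 0.12 × 1.3 = 0.05772 m³/s
w_2 = (5.9 − 1.6)/2 = 2.15 m; q_2 = 0.75 × 0.35 × 2.15 = 0.5644 m³/s
w_3 = (7.5 − 4.2)/2 = 1.65 m; q_3 = 1.11 × 0.41 × 1.65 = 0.7509 m³/s
w_4 = (14.5 − 5.9)/2 = 4.3 m; q_4 = 1.03 × 0.49 × 4.3 = 2.170 m³/s
w_5 = (16.2 − 7.5)/2 = 4.35 m; q_5 = 0.88 × 0.32 × 4.35 = 1.225 m³/s
w_6 = (19.1 − 14.5)/2 = 2.3 m; q_6 = 0.94 × 0.39 × 2.3 = 0.8432 m³/s
w_7 = (19.1 − 16.2)/2 = 1.45 m; q_7 = 0.55 × 0.11 × 1.45 = 0.08773 m³/s
Q = Σ qᵢ = 5.699 m³/s

5.70 m³/s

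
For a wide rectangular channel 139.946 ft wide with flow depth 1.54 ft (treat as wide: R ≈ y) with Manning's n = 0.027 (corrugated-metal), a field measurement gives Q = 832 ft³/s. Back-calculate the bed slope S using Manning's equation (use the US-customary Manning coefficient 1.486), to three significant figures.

0.00277

A = b·y = 139.946 × 1.54 = 215.5 ft²
Wide channel: R ≈ y = 1.54 ft
S = (Q·n / (1.486·A·R^(2/3)))² = (832×0.027 / (1.486×215.5×1.334))² = 0.002767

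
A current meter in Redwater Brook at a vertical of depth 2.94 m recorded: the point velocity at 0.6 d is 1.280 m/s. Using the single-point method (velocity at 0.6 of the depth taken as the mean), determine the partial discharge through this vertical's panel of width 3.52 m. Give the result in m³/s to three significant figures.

13.2 m³/s

v̄ = v₀.₆ = 1.280 m/s
q = v̄ × d × w = 1.280 × 2.94 × 3.52 = 13.25 m³/s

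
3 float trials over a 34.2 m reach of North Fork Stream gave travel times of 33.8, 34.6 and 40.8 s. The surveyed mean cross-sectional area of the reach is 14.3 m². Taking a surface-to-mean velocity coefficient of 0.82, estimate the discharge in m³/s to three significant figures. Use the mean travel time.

11.0 m³/s

t̄ = (33.8 + 34.6 + 40.8) / 3 = 36.4 s
v_surface = L / t̄ = 34.2 / 36.4 = 0.9396 m/s
v_mean = 0.82 × 0.9396 = 0.7704 m/s
Q = A × v_mean = 14.3 × 0.7704 = 11.02 m³/s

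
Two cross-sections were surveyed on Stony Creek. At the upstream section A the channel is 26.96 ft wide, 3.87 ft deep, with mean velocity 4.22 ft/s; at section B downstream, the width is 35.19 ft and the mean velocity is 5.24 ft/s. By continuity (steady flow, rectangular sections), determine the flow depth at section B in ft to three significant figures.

Q = A₁V₁ = (26.96×3.87) × 4.22 = 440.3 ft³/s
d₂ = Q/(b₂ V₂) = 440.3/(35.19×5.24) = 2.388 ft

2.39 ft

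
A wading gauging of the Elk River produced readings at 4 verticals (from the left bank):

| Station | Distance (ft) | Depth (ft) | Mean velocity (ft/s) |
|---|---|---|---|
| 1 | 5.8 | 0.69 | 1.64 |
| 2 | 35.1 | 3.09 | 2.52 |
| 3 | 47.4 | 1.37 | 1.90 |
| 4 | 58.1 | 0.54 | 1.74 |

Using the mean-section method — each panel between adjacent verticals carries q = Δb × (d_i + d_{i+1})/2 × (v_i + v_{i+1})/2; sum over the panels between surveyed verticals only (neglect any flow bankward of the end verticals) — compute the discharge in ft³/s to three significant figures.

Panel 1-2: Δb = 29.3 ft, d̄ = (0.69+3.09)/2 = 1.89, v̄ = (1.64+2.52)/2 = 2.08 → q = 29.3×1.89×2.08 = 115.2 ft³/s
Panel 2-3: Δb = 12.3 ft, d̄ = (3.09+1.37)/2 = 2.23, v̄ = (2.52+1.90)/2 = 2.21 → q = 12.3×2.23×2.21 = 60.62 ft³/s
Panel 3-4: Δb = 10.7 ft, d̄ = (1.37+0.54)/2 = 0.955, v̄ = (1.90+1.74)/2 = 1.82 → q = 10.7×0.955×1.82 = 18.60 ft³/s
Q = Σ q = 194.4 ft³/s

194 ft³/s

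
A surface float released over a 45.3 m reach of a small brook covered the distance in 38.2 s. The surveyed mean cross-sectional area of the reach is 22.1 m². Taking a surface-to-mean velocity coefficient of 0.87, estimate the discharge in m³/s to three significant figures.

22.8 m³/s

v_surface = L / t̄ = 45.3 / 38.2 = 1.186 m/s
v_mean = 0.87 × 1.186 = 1.032 m/s
Q = A × v_mean = 22.1 × 1.032 = 22.80 m³/s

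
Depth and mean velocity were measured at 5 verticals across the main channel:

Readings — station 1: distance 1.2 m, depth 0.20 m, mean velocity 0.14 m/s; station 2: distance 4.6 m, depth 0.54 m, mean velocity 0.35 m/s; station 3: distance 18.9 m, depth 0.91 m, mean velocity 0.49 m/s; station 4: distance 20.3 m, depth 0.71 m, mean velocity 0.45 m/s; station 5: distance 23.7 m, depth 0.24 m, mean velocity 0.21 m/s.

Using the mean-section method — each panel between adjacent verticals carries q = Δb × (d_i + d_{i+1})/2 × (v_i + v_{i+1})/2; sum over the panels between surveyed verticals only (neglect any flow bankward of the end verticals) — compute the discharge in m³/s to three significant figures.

5.73 m³/s

Panel 1-2: Δb = 3.4 m, d̄ = (0.20+0.54)/2 = 0.37, v̄ = (0.14+0.35)/2 = 0.245 → q = 3.4×0.37×0.245 = 0.3082 m³/s
Panel 2-3: Δb = 14.3 m, d̄ = (0.54+0.91)/2 = 0.725, v̄ = (0.35+0.49)/2 = 0.42 → q = 14.3×0.725×0.42 = 4.354 m³/s
Panel 3-4: Δb = 1.4 m, d̄ = (0.91+0.71)/2 = 0.81, v̄ = (0.49+0.45)/2 = 0.47 → q = 1.4×0.81×0.47 = 0.5330 m³/s
Panel 4-5: Δb = 3.4 m, d̄ = (0.71+0.24)/2 = 0.475, v̄ = (0.45+0.21)/2 = 0.33 → q = 3.4×0.475×0.33 = 0.5330 m³/s
Q = Σ q = 5.728 m³/s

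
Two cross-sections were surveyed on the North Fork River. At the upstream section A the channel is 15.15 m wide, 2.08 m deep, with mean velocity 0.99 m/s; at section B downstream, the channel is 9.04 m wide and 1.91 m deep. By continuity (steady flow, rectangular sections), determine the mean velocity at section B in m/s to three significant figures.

Q = A₁V₁ = (15.15×2.08) × 0.99 = 31.20 m³/s
A₂ = 9.04 × 1.91 = 17.27 m²
V₂ = Q/A₂ = 31.20/17.27 = 1.807 m/s

1.81 m/s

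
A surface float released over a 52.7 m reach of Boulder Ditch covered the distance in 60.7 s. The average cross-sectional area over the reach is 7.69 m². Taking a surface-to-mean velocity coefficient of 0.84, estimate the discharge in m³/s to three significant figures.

5.61 m³/s

v_surface = L / t̄ = 52.7 / 60.7 = 0.8682 m/s
v_mean = 0.84 × 0.8682 = 0.7293 m/s
Q = A × v_mean = 7.69 × 0.7293 = 5.608 m³/s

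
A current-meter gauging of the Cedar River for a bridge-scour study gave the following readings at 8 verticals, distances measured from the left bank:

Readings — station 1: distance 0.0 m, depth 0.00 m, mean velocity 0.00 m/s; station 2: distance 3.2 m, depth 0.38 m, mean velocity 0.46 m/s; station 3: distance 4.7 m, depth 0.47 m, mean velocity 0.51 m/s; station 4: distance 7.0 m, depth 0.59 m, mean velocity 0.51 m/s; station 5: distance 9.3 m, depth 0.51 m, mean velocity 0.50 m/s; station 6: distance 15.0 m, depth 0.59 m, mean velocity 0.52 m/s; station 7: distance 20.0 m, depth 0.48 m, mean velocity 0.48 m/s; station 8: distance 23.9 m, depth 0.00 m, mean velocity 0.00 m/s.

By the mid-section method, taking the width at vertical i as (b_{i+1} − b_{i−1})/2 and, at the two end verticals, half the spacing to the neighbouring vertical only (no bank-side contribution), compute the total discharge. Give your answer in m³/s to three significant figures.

5.24 m³/s

w_2 = (4.7 − 0.0)/2 = 2.35 m; q_2 = 0.46 × 0.38 × 2.35 = 0.4108 m³/s
w_3 = (7.0 − 3.2)/2 = 1.9 m; q_3 = 0.51 × 0.47 × 1.9 = 0.4554 m³/s
w_4 = (9.3 − 4.7)/2 = 2.3 m; q_4 = 0.51 × 0.59 × 2.3 = 0.6921 m³/s
w_5 = (15.0 − 7.0)/2 = 4 m; q_5 = 0.50 × 0.51 × 4 = 1.020 m³/s
w_6 = (20.0 − 9.3)/2 = 5.35 m; q_6 = 0.52 × 0.59 × 5.35 = 1.641 m³/s
w_7 = (23.9 − 15.0)/2 = 4.45 m; q_7 = 0.48 × 0.48 × 4.45 = 1.025 m³/s
Stations 1, 8 contribute zero (depth or velocity is 0).
Q = Σ qᵢ = 5.245 m³/s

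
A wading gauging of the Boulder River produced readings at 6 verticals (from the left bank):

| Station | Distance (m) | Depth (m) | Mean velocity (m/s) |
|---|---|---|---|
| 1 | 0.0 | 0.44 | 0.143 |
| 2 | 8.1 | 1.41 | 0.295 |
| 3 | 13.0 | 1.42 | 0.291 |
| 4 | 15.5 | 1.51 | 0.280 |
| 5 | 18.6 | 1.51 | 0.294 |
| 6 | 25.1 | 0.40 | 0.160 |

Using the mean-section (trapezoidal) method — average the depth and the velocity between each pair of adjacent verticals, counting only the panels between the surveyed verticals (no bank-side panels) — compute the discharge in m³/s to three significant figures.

Panel 1-2: Δb = 8.1 m, d̄ = (0.44+1.41)/2 = 0.925, v̄ = (0.143+0.295)/2 = 0.219 → q = 8.1×0.925×0.219 = 1.641 m³/s
Panel 2-3: Δb = 4.9 m, d̄ = (1.41+1.42)/2 = 1.415, v̄ = (0.295+0.291)/2 = 0.293 → q = 4.9×1.415×0.293 = 2.032 m³/s
Panel 3-4: Δb = 2.5 m, d̄ = (1.42+1.51)/2 = 1.465, v̄ = (0.291+0.280)/2 = 0.2855 → q = 2.5×1.465×0.2855 = 1.046 m³/s
Panel 4-5: Δb = 3.1 m, d̄ = (1.51+1.51)/2 = 1.51, v̄ = (0.280+0.294)/2 = 0.287 → q = 3.1×1.51×0.287 = 1.343 m³/s
Panel 5-6: Δb = 6.5 m, d̄ = (1.51+0.40)/2 = 0.955, v̄ = (0.294+0.160)/2 = 0.227 → q = 6.5×0.955×0.227 = 1.409 m³/s
Q = Σ q = 7.471 m³/s

7.47 m³/s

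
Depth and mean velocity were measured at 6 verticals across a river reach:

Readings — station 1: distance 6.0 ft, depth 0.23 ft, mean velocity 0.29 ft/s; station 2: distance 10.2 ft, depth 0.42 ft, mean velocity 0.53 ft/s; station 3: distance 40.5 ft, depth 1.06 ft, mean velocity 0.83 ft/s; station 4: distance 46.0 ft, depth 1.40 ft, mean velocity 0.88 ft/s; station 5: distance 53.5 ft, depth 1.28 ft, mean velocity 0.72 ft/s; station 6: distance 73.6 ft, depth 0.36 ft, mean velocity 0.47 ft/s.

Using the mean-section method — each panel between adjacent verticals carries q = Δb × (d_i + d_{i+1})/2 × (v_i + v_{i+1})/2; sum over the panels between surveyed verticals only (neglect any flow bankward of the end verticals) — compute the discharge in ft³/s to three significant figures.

39.4 ft³/s

Panel 1-2: Δb = 4.2 ft, d̄ = (0.23+0.42)/2 = 0.325, v̄ = (0.29+0.53)/2 = 0.41 → q = 4.2×0.325×0.41 = 0.5597 ft³/s
Panel 2-3: Δb = 30.3 ft, d̄ = (0.42+1.06)/2 = 0.74, v̄ = (0.53+0.83)/2 = 0.68 → q = 30.3×0.74×0.68 = 15.25 ft³/s
Panel 3-4: Δb = 5.5 ft, d̄ = (1.06+1.40)/2 = 1.23, v̄ = (0.83+0.88)/2 = 0.855 → q = 5.5×1.23×0.855 = 5.784 ft³/s
Panel 4-5: Δb = 7.5 ft, d̄ = (1.40+1.28)/2 = 1.34, v̄ = (0.88+0.72)/2 = 0.8 → q = 7.5×1.34×0.8 = 8.040 ft³/s
Panel 5-6: Δb = 20.1 ft, d̄ = (1.28+0.36)/2 = 0.82, v̄ = (0.72+0.47)/2 = 0.595 → q = 20.1×0.82×0.595 = 9.807 ft³/s
Q = Σ q = 39.44 ft³/s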